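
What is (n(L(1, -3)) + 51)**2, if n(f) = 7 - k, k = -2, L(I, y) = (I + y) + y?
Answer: 3600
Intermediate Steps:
L(I, y) = I + 2*y
n(f) = 9 (n(f) = 7 - 1*(-2) = 7 + 2 = 9)
(n(L(1, -3)) + 51)**2 = (9 + 51)**2 = 60**2 = 3600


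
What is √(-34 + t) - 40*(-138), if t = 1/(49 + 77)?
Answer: 5520 + I*√59962/42 ≈ 5520.0 + 5.8303*I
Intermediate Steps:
t = 1/126 ≈ 0.0079365
√(-34 + t) - 40*(-138) = √(-34 + 1/126) - 40*(-138) = √(-4283/126) + 5520 = I*√59962/42 + 5520 = 5520 + I*√59962/42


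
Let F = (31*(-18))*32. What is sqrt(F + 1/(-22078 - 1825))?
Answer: I*sqrt(10202086495007)/23903 ≈ 133.63*I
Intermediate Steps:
F = -17856 (F = -558*32 = -17856)
sqrt(F + 1/(-22078 - 1825)) = sqrt(-17856 + 1/(-22078 - 1825)) = sqrt(-17856 + 1/(-23903)) = sqrt(-17856 - 1/23903) = sqrt(-426811969/23903) = I*sqrt(10202086495007)/23903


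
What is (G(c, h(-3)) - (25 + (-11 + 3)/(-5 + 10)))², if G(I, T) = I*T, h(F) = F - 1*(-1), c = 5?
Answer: 27889/25 ≈ 1115.6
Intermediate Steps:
h(F) = 1 + F (h(F) = F + 1 = 1 + F)
(G(c, h(-3)) - (25 + (-11 + 3)/(-5 + 10)))² = (5*(1 - 3) - (25 + (-11 + 3)/(-5 + 10)))² = (5*(-2) - (25 - 8/5))² = (-10 - (25 - 8*⅕))² = (-10 - (25 - 8/5))² = (-10 - 1*117/5)² = (-10 - 117/5)² = (-167/5)² = 27889/25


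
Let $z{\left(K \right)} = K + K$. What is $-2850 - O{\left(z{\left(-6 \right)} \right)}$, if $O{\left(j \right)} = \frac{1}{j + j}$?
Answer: $- \frac{68399}{24} \approx -2850.0$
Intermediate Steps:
$z{\left(K \right)} = 2 K$
$O{\left(j \right)} = \frac{1}{2 j}$
$-2850 - O{\left(z{\left(-6 \right)} \right)} = -2850 - \frac{1}{2 \cdot 2 \left(-6\right)} = -2850 - \frac{1}{2 \left(-12\right)} = -2850 - \frac{1}{2} \left(- \frac{1}{12}\right) = -2850 - - \frac{1}{24} = -2850 + \frac{1}{24} = - \frac{68399}{24}$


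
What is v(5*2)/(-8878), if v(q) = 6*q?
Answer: -30/4439 ≈ -0.0067583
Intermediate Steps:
v(5*2)/(-8878) = (6*(5*2))/(-8878) = (6*10)*(-1/8878) = 60*(-1/8878) = -30/4439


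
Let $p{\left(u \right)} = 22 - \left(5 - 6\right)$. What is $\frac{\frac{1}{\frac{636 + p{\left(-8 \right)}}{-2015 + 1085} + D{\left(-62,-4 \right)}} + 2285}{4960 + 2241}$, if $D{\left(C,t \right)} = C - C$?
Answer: $\frac{1504885}{4745459} \approx 0.31712$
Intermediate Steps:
$p{\left(u \right)} = 23$ ($p{\left(u \right)} = 22 - \left(5 - 6\right) = 22 - -1 = 22 + 1 = 23$)
$D{\left(C,t \right)} = 0$
$\frac{\frac{1}{\frac{636 + p{\left(-8 \right)}}{-2015 + 1085} + D{\left(-62,-4 \right)}} + 2285}{4960 + 2241} = \frac{\frac{1}{\frac{636 + 23}{-2015 + 1085} + 0} + 2285}{4960 + 2241} = \frac{\frac{1}{\frac{659}{-930} + 0} + 2285}{7201} = \left(\frac{1}{659 \left(- \frac{1}{930}\right) + 0} + 2285\right) \frac{1}{7201} = \left(\frac{1}{- \frac{659}{930} + 0} + 2285\right) \frac{1}{7201} = \left(\frac{1}{- \frac{659}{930}} + 2285\right) \frac{1}{7201} = \left(- \frac{930}{659} + 2285\right) \frac{1}{7201} = \frac{1504885}{659} \cdot \frac{1}{7201} = \frac{1504885}{4745459}$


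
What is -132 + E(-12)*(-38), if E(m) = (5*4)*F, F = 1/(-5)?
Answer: 20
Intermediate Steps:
F = -⅕ (F = 1*(-⅕) = -⅕ ≈ -0.20000)
E(m) = -4 (E(m) = (5*4)*(-⅕) = 20*(-⅕) = -4)
-132 + E(-12)*(-38) = -132 - 4*(-38) = -132 + 152 = 20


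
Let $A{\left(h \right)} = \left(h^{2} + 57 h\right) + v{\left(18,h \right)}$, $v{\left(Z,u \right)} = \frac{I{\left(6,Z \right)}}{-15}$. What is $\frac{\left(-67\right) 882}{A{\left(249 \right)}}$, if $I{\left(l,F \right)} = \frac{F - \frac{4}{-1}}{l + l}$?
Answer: $- \frac{5318460}{6857449} \approx -0.77557$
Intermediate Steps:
$I{\left(l,F \right)} = \frac{4 + F}{2 l}$ ($I{\left(l,F \right)} = \frac{F - -4}{2 l} = \left(F + 4\right) \frac{1}{2 l} = \left(4 + F\right) \frac{1}{2 l} = \frac{4 + F}{2 l}$)
$v{\left(Z,u \right)} = - \frac{1}{45} - \frac{Z}{180}$ ($v{\left(Z,u \right)} = \frac{\frac{1}{2} \cdot \frac{1}{6} \left(4 + Z\right)}{-15} = \frac{1}{2} \cdot \frac{1}{6} \left(4 + Z\right) \left(- \frac{1}{15}\right) = \left(\frac{1}{3} + \frac{Z}{12}\right) \left(- \frac{1}{15}\right) = - \frac{1}{45} - \frac{Z}{180}$)
$A{\left(h \right)} = - \frac{11}{90} + h^{2} + 57 h$ ($A{\left(h \right)} = \left(h^{2} + 57 h\right) - \frac{11}{90} = - \frac{11}{90} + h^{2} + 57 h$)
$\frac{\left(-67\right) 882}{A{\left(249 \right)}} = \frac{\left(-67\right) 882}{- \frac{11}{90} + 249^{2} + 57 \cdot 249} = - \frac{59094}{- \frac{11}{90} + 62001 + 14193} = - \frac{59094}{\frac{6857449}{90}} = \left(-59094\right) \frac{90}{6857449} = - \frac{5318460}{6857449}$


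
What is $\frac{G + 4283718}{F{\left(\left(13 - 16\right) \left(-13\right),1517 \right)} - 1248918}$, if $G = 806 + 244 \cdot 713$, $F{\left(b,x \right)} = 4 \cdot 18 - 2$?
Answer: $- \frac{278656}{78053} \approx -3.5701$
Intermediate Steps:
$F{\left(b,x \right)} = 70$ ($F{\left(b,x \right)} = 72 - 2 = 70$)
$G = 174778$ ($G = 806 + 173972 = 174778$)
$\frac{G + 4283718}{F{\left(\left(13 - 16\right) \left(-13\right),1517 \right)} - 1248918} = \frac{174778 + 4283718}{70 - 1248918} = \frac{4458496}{-1248848} = 4458496 \left(- \frac{1}{1248848}\right) = - \frac{278656}{78053}$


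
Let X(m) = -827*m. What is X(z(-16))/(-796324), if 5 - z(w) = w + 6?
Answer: 12405/796324 ≈ 0.015578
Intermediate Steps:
z(w) = -1 - w (z(w) = 5 - (w + 6) = 5 - (6 + w) = 5 + (-6 - w) = -1 - w)
X(z(-16))/(-796324) = -827*(-1 - 1*(-16))/(-796324) = -827*(-1 + 16)*(-1/796324) = -827*15*(-1/796324) = -12405*(-1/796324) = 12405/796324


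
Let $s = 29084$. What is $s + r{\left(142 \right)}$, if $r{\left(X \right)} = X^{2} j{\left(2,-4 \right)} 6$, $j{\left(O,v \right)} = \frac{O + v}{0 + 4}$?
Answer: $-31408$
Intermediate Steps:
$j{\left(O,v \right)} = \frac{O}{4} + \frac{v}{4}$ ($j{\left(O,v \right)} = \frac{O + v}{4} = \left(O + v\right) \frac{1}{4} = \frac{O}{4} + \frac{v}{4}$)
$r{\left(X \right)} = - 3 X^{2}$ ($r{\left(X \right)} = X^{2} \left(\frac{1}{4} \cdot 2 + \frac{1}{4} \left(-4\right)\right) 6 = X^{2} \left(\frac{1}{2} - 1\right) 6 = X^{2} \left(- \frac{1}{2}\right) 6 = - \frac{X^{2}}{2} \cdot 6 = - 3 X^{2}$)
$s + r{\left(142 \right)} = 29084 - 3 \cdot 142^{2} = 29084 - 60492 = -31408$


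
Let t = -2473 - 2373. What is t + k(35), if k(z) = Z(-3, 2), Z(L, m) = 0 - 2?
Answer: -4848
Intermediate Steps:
Z(L, m) = -2
t = -4846
k(z) = -2
t + k(35) = -4846 - 2 = -4848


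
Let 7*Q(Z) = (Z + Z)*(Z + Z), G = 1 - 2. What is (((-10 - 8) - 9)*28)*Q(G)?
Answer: -432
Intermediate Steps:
G = -1
Q(Z) = 4*Z²/7 (Q(Z) = ((Z + Z)*(Z + Z))/7 = ((2*Z)*(2*Z))/7 = (4*Z²)/7 = 4*Z²/7)
(((-10 - 8) - 9)*28)*Q(G) = (((-10 - 8) - 9)*28)*((4/7)*(-1)²) = ((-18 - 9)*28)*((4/7)*1) = -27*28*(4/7) = -756*4/7 = -432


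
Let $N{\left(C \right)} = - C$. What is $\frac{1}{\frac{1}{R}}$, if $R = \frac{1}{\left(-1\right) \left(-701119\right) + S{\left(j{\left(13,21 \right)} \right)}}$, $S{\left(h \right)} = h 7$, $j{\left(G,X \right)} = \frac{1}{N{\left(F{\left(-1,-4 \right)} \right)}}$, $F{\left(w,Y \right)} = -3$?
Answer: $\frac{3}{2103364} \approx 1.4263 \cdot 10^{-6}$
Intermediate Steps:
$j{\left(G,X \right)} = \frac{1}{3}$ ($j{\left(G,X \right)} = \frac{1}{\left(-1\right) \left(-3\right)} = \frac{1}{3}$)
$S{\left(h \right)} = 7 h$
$R = \frac{3}{2103364}$ ($R = \frac{1}{\left(-1\right) \left(-701119\right) + 7 \cdot \frac{1}{3}} = \frac{1}{701119 + \frac{7}{3}} = \frac{1}{\frac{2103364}{3}} = \frac{3}{2103364} \approx 1.4263 \cdot 10^{-6}$)
$\frac{1}{\frac{1}{R}} = \frac{1}{\frac{1}{\frac{3}{2103364}}} = \frac{1}{\frac{2103364}{3}} = \frac{3}{2103364}$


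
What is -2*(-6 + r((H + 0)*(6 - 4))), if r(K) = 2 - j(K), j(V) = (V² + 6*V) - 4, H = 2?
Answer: 80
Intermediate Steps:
j(V) = -4 + V² + 6*V
r(K) = 6 - K² - 6*K (r(K) = 2 - (-4 + K² + 6*K) = 2 + (4 - K² - 6*K) = 6 - K² - 6*K)
-2*(-6 + r((H + 0)*(6 - 4))) = -2*(-6 + (6 - ((2 + 0)*(6 - 4))² - 6*(2 + 0)*(6 - 4))) = -2*(-6 + (6 - (2*2)² - 12*2)) = -2*(-6 + (6 - 1*4² - 6*4)) = -2*(-6 + (6 - 1*16 - 24)) = -2*(-6 + (6 - 16 - 24)) = -2*(-6 - 34) = -2*(-40) = 80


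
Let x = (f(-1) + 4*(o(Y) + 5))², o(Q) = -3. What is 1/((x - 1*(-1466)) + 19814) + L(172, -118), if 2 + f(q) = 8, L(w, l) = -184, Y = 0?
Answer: -3951583/21476 ≈ -184.00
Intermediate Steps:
f(q) = 6 (f(q) = -2 + 8 = 6)
x = 196 (x = (6 + 4*(-3 + 5))² = (6 + 4*2)² = (6 + 8)² = 14² = 196)
1/((x - 1*(-1466)) + 19814) + L(172, -118) = 1/((196 - 1*(-1466)) + 19814) - 184 = 1/((196 + 1466) + 19814) - 184 = 1/(1662 + 19814) - 184 = 1/21476 - 184 = -3951583/21476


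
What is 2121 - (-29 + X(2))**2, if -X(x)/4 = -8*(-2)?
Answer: -6528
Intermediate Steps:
X(x) = -64 (X(x) = -(-32)*(-2) = -4*16 = -64)
2121 - (-29 + X(2))**2 = 2121 - (-29 - 64)**2 = 2121 - 1*(-93)**2 = 2121 - 1*8649 = 2121 - 8649 = -6528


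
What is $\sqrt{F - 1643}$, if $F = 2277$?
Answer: $\sqrt{634} \approx 25.179$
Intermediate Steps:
$\sqrt{F - 1643} = \sqrt{2277 - 1643} = \sqrt{634}$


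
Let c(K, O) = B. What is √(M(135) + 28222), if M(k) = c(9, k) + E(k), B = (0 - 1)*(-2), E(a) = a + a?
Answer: 3*√3166 ≈ 168.80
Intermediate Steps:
E(a) = 2*a
B = 2 (B = -1*(-2) = 2)
c(K, O) = 2
M(k) = 2 + 2*k
√(M(135) + 28222) = √((2 + 2*135) + 28222) = √((2 + 270) + 28222) = √(272 + 28222) = √28494 = 3*√3166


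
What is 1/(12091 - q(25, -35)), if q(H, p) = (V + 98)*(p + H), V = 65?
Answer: 1/13721 ≈ 7.2881e-5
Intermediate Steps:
q(H, p) = 163*H + 163*p (q(H, p) = (65 + 98)*(p + H) = 163*(H + p) = 163*H + 163*p)
1/(12091 - q(25, -35)) = 1/(12091 - (163*25 + 163*(-35))) = 1/(12091 - (4075 - 5705)) = 1/(12091 - 1*(-1630)) = 1/(12091 + 1630) = 1/13721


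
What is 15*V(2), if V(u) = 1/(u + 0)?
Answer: 15/2 ≈ 7.5000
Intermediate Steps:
V(u) = 1/u
15*V(2) = 15/2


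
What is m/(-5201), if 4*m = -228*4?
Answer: 228/5201 ≈ 0.043838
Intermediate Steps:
m = -228 (m = (-228*4)/4 = (¼)*(-912) = -228)
m/(-5201) = -228/(-5201) = -228*(-1/5201) = 228/5201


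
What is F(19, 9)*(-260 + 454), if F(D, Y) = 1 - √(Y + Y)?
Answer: 194 - 582*√2 ≈ -629.07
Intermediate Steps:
F(D, Y) = 1 - √2*√Y (F(D, Y) = 1 - √(2*Y) = 1 - √2*√Y)
F(19, 9)*(-260 + 454) = (1 - √2*√9)*(-260 + 454) = (1 - 1*√2*3)*194 = (1 - 3*√2)*194 = 194 - 582*√2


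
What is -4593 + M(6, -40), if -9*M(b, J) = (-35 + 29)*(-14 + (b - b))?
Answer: -13807/3 ≈ -4602.3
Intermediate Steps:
M(b, J) = -28/3 (M(b, J) = -(-35 + 29)*(-14 + (b - b))/9 = -(-2)*(-14 + 0)/3 = -(-2)*(-14)/3 = -1/9*84 = -28/3)
-4593 + M(6, -40) = -4593 - 28/3 = -13807/3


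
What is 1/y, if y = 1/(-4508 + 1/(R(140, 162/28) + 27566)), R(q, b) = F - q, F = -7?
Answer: -123604851/27419 ≈ -4508.0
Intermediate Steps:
R(q, b) = -7 - q
y = -27419/123604851 (y = 1/(-4508 + 1/((-7 - 1*140) + 27566)) = 1/(-4508 + 1/((-7 - 140) + 27566)) = 1/(-4508 + 1/(-147 + 27566)) = 1/(-4508 + 1/27419) = 1/(-123604851/27419) = -27419/123604851 ≈ -0.00022183)
1/y = 1/(-27419/123604851) = -123604851/27419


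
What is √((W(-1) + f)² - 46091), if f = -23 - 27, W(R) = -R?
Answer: I*√43690 ≈ 209.02*I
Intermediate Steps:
f = -50
√((W(-1) + f)² - 46091) = √((-1*(-1) - 50)² - 46091) = √((1 - 50)² - 46091) = √((-49)² - 46091) = √(2401 - 46091) = √(-43690) = I*√43690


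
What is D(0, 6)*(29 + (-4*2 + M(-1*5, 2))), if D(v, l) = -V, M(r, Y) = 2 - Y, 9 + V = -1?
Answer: 210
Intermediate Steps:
V = -10 (V = -9 - 1 = -10)
D(v, l) = 10 (D(v, l) = -1*(-10) = 10)
D(0, 6)*(29 + (-4*2 + M(-1*5, 2))) = 10*(29 + (-4*2 + (2 - 1*2))) = 10*(29 + (-8 + (2 - 2))) = 10*(29 + (-8 + 0)) = 10*(29 - 8) = 10*21 = 210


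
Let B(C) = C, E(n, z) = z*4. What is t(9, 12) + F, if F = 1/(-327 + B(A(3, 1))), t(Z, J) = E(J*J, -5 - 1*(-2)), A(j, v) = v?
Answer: -3913/326 ≈ -12.003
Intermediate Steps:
E(n, z) = 4*z
t(Z, J) = -12 (t(Z, J) = 4*(-5 - 1*(-2)) = 4*(-5 + 2) = 4*(-3) = -12)
F = -1/326 (F = 1/(-327 + 1) = 1/(-326) = -1/326 ≈ -0.0030675)
t(9, 12) + F = -12 - 1/326 = -3913/326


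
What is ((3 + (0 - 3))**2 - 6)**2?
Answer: 36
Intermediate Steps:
((3 + (0 - 3))**2 - 6)**2 = ((3 - 3)**2 - 6)**2 = (0**2 - 6)**2 = (0 - 6)**2 = (-6)**2 = 36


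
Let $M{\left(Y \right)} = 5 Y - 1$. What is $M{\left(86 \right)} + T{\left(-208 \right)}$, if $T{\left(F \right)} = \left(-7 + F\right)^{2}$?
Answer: $46654$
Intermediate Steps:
$M{\left(Y \right)} = -1 + 5 Y$
$M{\left(86 \right)} + T{\left(-208 \right)} = \left(-1 + 5 \cdot 86\right) + \left(-7 - 208\right)^{2} = \left(-1 + 430\right) + \left(-215\right)^{2} = 429 + 46225 = 46654$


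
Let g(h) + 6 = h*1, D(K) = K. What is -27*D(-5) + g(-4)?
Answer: 125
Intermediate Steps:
g(h) = -6 + h (g(h) = -6 + h*1 = -6 + h)
-27*D(-5) + g(-4) = -27*(-5) + (-6 - 4) = 135 - 10 = 125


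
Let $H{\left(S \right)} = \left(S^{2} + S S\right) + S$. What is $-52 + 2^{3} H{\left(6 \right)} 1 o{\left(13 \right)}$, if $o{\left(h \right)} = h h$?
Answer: $105404$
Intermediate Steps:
$o{\left(h \right)} = h^{2}$
$H{\left(S \right)} = S + 2 S^{2}$ ($H{\left(S \right)} = \left(S^{2} + S^{2}\right) + S = 2 S^{2} + S = S + 2 S^{2}$)
$-52 + 2^{3} H{\left(6 \right)} 1 o{\left(13 \right)} = -52 + 2^{3} \cdot 6 \left(1 + 2 \cdot 6\right) 1 \cdot 13^{2} = -52 + 8 \cdot 6 \left(1 + 12\right) 1 \cdot 169 = -52 + 8 \cdot 6 \cdot 13 \cdot 1 \cdot 169 = -52 + 8 \cdot 78 \cdot 1 \cdot 169 = -52 + 624 \cdot 1 \cdot 169 = -52 + 624 \cdot 169 = -52 + 105456 = 105404$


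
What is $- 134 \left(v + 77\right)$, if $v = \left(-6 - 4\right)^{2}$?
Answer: $-23718$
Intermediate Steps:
$v = 100$ ($v = \left(-10\right)^{2} = 100$)
$- 134 \left(v + 77\right) = - 134 \left(100 + 77\right) = \left(-134\right) 177 = -23718$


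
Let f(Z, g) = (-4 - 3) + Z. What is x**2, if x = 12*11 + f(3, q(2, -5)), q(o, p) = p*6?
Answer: 16384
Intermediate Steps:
q(o, p) = 6*p
f(Z, g) = -7 + Z
x = 128 (x = 12*11 + (-7 + 3) = 132 - 4 = 128)
x**2 = 128**2 = 16384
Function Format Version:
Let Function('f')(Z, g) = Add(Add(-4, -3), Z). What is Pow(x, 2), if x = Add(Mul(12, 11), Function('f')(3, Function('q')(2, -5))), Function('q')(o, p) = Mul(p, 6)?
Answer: 16384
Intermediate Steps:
Function('q')(o, p) = Mul(6, p)
Function('f')(Z, g) = Add(-7, Z)
x = 128 (x = Add(Mul(12, 11), Add(-7, 3)) = Add(132, -4) = 128)
Pow(x, 2) = Pow(128, 2) = 16384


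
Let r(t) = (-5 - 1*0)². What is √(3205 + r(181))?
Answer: √3230 ≈ 56.833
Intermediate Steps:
r(t) = 25 (r(t) = (-5 + 0)² = (-5)² = 25)
√(3205 + r(181)) = √(3205 + 25) = √3230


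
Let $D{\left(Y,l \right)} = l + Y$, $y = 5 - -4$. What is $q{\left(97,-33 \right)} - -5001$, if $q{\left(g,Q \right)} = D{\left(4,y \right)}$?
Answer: $5014$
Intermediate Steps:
$y = 9$ ($y = 5 + 4 = 9$)
$D{\left(Y,l \right)} = Y + l$
$q{\left(g,Q \right)} = 13$ ($q{\left(g,Q \right)} = 4 + 9 = 13$)
$q{\left(97,-33 \right)} - -5001 = 13 - -5001 = 13 + 5001 = 5014$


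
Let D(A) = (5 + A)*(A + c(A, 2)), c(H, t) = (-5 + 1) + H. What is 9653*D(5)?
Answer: 579180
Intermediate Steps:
c(H, t) = -4 + H
D(A) = (-4 + 2*A)*(5 + A) (D(A) = (5 + A)*(A + (-4 + A)) = (5 + A)*(-4 + 2*A) = (-4 + 2*A)*(5 + A))
9653*D(5) = 9653*(-20 + 2*5² + 6*5) = 9653*(-20 + 2*25 + 30) = 9653*(-20 + 50 + 30) = 9653*60 = 579180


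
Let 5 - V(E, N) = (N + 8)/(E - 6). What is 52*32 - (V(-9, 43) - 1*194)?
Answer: 9248/5 ≈ 1849.6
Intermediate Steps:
V(E, N) = 5 - (8 + N)/(-6 + E) (V(E, N) = 5 - (N + 8)/(E - 6) = 5 - (8 + N)/(-6 + E))
52*32 - (V(-9, 43) - 1*194) = 52*32 - ((-38 - 1*43 + 5*(-9))/(-6 - 9) - 1*194) = 1664 - ((-38 - 43 - 45)/(-15) - 194) = 1664 - (-1/15*(-126) - 194) = 1664 - (42/5 - 194) = 1664 - 1*(-928/5) = 1664 + 928/5 = 9248/5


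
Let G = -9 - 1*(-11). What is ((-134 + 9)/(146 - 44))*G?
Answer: -125/51 ≈ -2.4510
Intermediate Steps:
G = 2 (G = -9 + 11 = 2)
((-134 + 9)/(146 - 44))*G = ((-134 + 9)/(146 - 44))*2 = -125/102*2 = -125/51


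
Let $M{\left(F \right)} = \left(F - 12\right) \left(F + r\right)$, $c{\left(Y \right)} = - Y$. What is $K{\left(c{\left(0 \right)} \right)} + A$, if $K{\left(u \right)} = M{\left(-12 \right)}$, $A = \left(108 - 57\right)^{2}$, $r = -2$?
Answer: $2937$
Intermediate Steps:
$M{\left(F \right)} = \left(-12 + F\right) \left(-2 + F\right)$ ($M{\left(F \right)} = \left(F - 12\right) \left(F - 2\right) = \left(-12 + F\right) \left(-2 + F\right)$)
$A = 2601$ ($A = \left(108 - 57\right)^{2} = 51^{2} = 2601$)
$K{\left(u \right)} = 336$ ($K{\left(u \right)} = 24 + \left(-12\right)^{2} - -168 = 24 + 144 + 168 = 336$)
$K{\left(c{\left(0 \right)} \right)} + A = 336 + 2601 = 2937$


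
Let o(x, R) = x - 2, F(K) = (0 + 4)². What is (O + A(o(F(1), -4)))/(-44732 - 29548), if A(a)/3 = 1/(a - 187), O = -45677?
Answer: 1975531/3212610 ≈ 0.61493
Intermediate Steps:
F(K) = 16 (F(K) = 4² = 16)
o(x, R) = -2 + x
A(a) = 3/(-187 + a) (A(a) = 3/(a - 187) = 3/(-187 + a))
(O + A(o(F(1), -4)))/(-44732 - 29548) = (-45677 + 3/(-187 + (-2 + 16)))/(-44732 - 29548) = (-45677 + 3/(-187 + 14))/(-74280) = (-45677 + 3/(-173))*(-1/74280) = (-45677 + 3*(-1/173))*(-1/74280) = (-45677 - 3/173)*(-1/74280) = -7902124/173*(-1/74280) = 1975531/3212610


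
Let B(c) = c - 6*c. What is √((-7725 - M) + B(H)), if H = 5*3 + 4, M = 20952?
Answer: 2*I*√7193 ≈ 169.62*I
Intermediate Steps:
H = 19 (H = 15 + 4 = 19)
B(c) = -5*c
√((-7725 - M) + B(H)) = √((-7725 - 1*20952) - 5*19) = √((-7725 - 20952) - 95) = √(-28677 - 95) = √(-28772) = 2*I*√7193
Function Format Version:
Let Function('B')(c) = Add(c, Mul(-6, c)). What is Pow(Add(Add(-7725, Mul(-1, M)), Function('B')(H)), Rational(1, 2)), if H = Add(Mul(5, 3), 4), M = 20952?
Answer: Mul(2, I, Pow(7193, Rational(1, 2))) ≈ Mul(169.62, I)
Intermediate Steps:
H = 19 (H = Add(15, 4) = 19)
Function('B')(c) = Mul(-5, c)
Pow(Add(Add(-7725, Mul(-1, M)), Function('B')(H)), Rational(1, 2)) = Pow(Add(Add(-7725, Mul(-1, 20952)), Mul(-5, 19)), Rational(1, 2)) = Pow(Add(Add(-7725, -20952), -95), Rational(1, 2)) = Pow(Add(-28677, -95), Rational(1, 2)) = Pow(-28772, Rational(1, 2)) = Mul(2, I, Pow(7193, Rational(1, 2)))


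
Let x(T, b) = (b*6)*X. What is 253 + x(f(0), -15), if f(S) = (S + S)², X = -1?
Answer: 343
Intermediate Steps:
f(S) = 4*S² (f(S) = (2*S)² = 4*S²)
x(T, b) = -6*b (x(T, b) = (b*6)*(-1) = (6*b)*(-1) = -6*b)
253 + x(f(0), -15) = 253 - 6*(-15) = 253 + 90 = 343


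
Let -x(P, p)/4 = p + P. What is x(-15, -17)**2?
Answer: 16384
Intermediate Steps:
x(P, p) = -4*P - 4*p (x(P, p) = -4*(p + P) = -4*(P + p) = -4*P - 4*p)
x(-15, -17)**2 = (-4*(-15) - 4*(-17))**2 = (60 + 68)**2 = 128**2 = 16384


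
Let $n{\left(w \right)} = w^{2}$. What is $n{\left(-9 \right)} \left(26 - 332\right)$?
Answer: $-24786$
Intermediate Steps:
$n{\left(-9 \right)} \left(26 - 332\right) = \left(-9\right)^{2} \left(26 - 332\right) = 81 \left(-306\right) = -24786$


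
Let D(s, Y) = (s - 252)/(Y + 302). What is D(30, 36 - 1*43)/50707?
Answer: -222/14958565 ≈ -1.4841e-5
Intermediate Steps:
D(s, Y) = (-252 + s)/(302 + Y)
D(30, 36 - 1*43)/50707 = ((-252 + 30)/(302 + (36 - 1*43)))/50707 = (-222/(302 + (36 - 43)))*(1/50707) = (-222/(302 - 7))*(1/50707) = (-222/295)*(1/50707) = ((1/295)*(-222))*(1/50707) = -222/295*1/50707 = -222/14958565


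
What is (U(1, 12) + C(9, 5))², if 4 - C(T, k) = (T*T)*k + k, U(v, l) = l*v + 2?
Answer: 153664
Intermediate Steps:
U(v, l) = 2 + l*v
C(T, k) = 4 - k - k*T² (C(T, k) = 4 - ((T*T)*k + k) = 4 - (T²*k + k) = 4 - (k*T² + k) = 4 - (k + k*T²) = 4 + (-k - k*T²) = 4 - k - k*T²)
(U(1, 12) + C(9, 5))² = ((2 + 12*1) + (4 - 1*5 - 1*5*9²))² = ((2 + 12) + (4 - 5 - 1*5*81))² = (14 + (4 - 5 - 405))² = (14 - 406)² = (-392)² = 153664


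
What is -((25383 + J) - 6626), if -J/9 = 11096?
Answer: 81107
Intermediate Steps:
J = -99864 (J = -9*11096 = -99864)
-((25383 + J) - 6626) = -((25383 - 99864) - 6626) = -(-74481 - 6626) = -1*(-81107) = 81107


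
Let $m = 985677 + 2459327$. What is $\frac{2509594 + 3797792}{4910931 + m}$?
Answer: $\frac{6307386}{8355935} \approx 0.75484$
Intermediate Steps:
$m = 3445004$
$\frac{2509594 + 3797792}{4910931 + m} = \frac{2509594 + 3797792}{4910931 + 3445004} = \frac{6307386}{8355935}$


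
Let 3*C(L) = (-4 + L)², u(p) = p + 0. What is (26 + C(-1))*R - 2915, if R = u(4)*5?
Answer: -6685/3 ≈ -2228.3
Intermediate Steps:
u(p) = p
C(L) = (-4 + L)²/3
R = 20 (R = 4*5 = 20)
(26 + C(-1))*R - 2915 = (26 + (-4 - 1)²/3)*20 - 2915 = (26 + (⅓)*(-5)²)*20 - 2915 = (26 + (⅓)*25)*20 - 2915 = (26 + 25/3)*20 - 2915 = (103/3)*20 - 2915 = 2060/3 - 2915 = -6685/3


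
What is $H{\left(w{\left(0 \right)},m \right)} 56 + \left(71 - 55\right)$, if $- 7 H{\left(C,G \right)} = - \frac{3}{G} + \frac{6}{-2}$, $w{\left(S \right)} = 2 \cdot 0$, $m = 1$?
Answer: $64$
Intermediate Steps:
$w{\left(S \right)} = 0$
$H{\left(C,G \right)} = \frac{3}{7} + \frac{3}{7 G}$ ($H{\left(C,G \right)} = - \frac{- \frac{3}{G} + \frac{6}{-2}}{7} = - \frac{- \frac{3}{G} + 6 \left(- \frac{1}{2}\right)}{7} = - \frac{- \frac{3}{G} - 3}{7} = - \frac{-3 - \frac{3}{G}}{7} = \frac{3}{7} + \frac{3}{7 G}$)
$H{\left(w{\left(0 \right)},m \right)} 56 + \left(71 - 55\right) = \frac{3 \left(1 + 1\right)}{7 \cdot 1} \cdot 56 + \left(71 - 55\right) = \frac{3}{7} \cdot 1 \cdot 2 \cdot 56 + \left(71 - 55\right) = \frac{6}{7} \cdot 56 + 16 = 48 + 16 = 64$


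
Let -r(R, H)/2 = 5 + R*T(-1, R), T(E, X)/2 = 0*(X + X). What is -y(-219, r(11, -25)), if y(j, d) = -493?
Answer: 493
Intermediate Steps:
T(E, X) = 0 (T(E, X) = 2*(0*(X + X)) = 2*(0*(2*X)) = 2*0 = 0)
r(R, H) = -10 (r(R, H) = -2*(5 + R*0) = -2*(5 + 0) = -2*5 = -10)
-y(-219, r(11, -25)) = -1*(-493) = 493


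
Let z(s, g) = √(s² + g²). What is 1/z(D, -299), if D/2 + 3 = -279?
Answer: √407497/407497 ≈ 0.0015665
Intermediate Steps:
D = -564 (D = -6 + 2*(-279) = -6 - 558 = -564)
z(s, g) = √(g² + s²)
1/z(D, -299) = 1/(√((-299)² + (-564)²)) = 1/(√(89401 + 318096)) = 1/(√407497) = √407497/407497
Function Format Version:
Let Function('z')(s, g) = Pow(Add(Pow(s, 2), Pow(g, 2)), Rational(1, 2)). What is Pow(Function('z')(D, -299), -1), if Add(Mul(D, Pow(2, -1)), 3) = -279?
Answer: Mul(Rational(1, 407497), Pow(407497, Rational(1, 2))) ≈ 0.0015665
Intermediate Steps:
D = -564 (D = Add(-6, Mul(2, -279)) = Add(-6, -558) = -564)
Function('z')(s, g) = Pow(Add(Pow(g, 2), Pow(s, 2)), Rational(1, 2))
Pow(Function('z')(D, -299), -1) = Pow(Pow(Add(Pow(-299, 2), Pow(-564, 2)), Rational(1, 2)), -1) = Pow(Pow(Add(89401, 318096), Rational(1, 2)), -1) = Pow(Pow(407497, Rational(1, 2)), -1) = Mul(Rational(1, 407497), Pow(407497, Rational(1, 2)))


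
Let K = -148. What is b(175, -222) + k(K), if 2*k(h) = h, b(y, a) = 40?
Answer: -34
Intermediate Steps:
k(h) = h/2
b(175, -222) + k(K) = 40 + (½)*(-148) = 40 - 74 = -34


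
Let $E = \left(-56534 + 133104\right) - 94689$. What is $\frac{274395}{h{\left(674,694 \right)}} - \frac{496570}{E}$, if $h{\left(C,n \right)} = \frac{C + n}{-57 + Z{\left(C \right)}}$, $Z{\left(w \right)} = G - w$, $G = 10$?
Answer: $- \frac{1194653939615}{8262264} \approx -1.4459 \cdot 10^{5}$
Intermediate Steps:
$Z{\left(w \right)} = 10 - w$
$E = -18119$ ($E = 76570 - 94689 = -18119$)
$h{\left(C,n \right)} = \frac{C + n}{-47 - C}$ ($h{\left(C,n \right)} = \frac{C + n}{-57 - \left(-10 + C\right)} = \frac{C + n}{-47 - C}$)
$\frac{274395}{h{\left(674,694 \right)}} - \frac{496570}{E} = \frac{274395}{\frac{1}{47 + 674} \left(\left(-1\right) 674 - 694\right)} - \frac{496570}{-18119} = \frac{274395}{\frac{1}{721} \left(-674 - 694\right)} - - \frac{496570}{18119} = \frac{274395}{\frac{1}{721} \left(-1368\right)} + \frac{496570}{18119} = \frac{274395}{- \frac{1368}{721}} + \frac{496570}{18119} = 274395 \left(- \frac{721}{1368}\right) + \frac{496570}{18119} = - \frac{65946265}{456} + \frac{496570}{18119} = - \frac{1194653939615}{8262264}$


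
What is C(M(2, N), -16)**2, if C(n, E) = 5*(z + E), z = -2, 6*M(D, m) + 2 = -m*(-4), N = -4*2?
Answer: 8100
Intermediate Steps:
N = -8
M(D, m) = -1/3 + 2*m/3 (M(D, m) = -1/3 + (-m*(-4))/6 = -1/3 + (4*m)/6 = -1/3 + 2*m/3)
C(n, E) = -10 + 5*E (C(n, E) = 5*(-2 + E) = -10 + 5*E)
C(M(2, N), -16)**2 = (-10 + 5*(-16))**2 = (-10 - 80)**2 = (-90)**2 = 8100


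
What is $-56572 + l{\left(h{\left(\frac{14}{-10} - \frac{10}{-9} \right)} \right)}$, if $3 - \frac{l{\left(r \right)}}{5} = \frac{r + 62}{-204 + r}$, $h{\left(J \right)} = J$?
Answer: $- \frac{519914616}{9193} \approx -56556.0$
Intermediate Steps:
$l{\left(r \right)} = 15 - \frac{5 \left(62 + r\right)}{-204 + r}$ ($l{\left(r \right)} = 15 - 5 \frac{r + 62}{-204 + r} = 15 - 5 \frac{62 + r}{-204 + r} = 15 - \frac{5 \left(62 + r\right)}{-204 + r}$)
$-56572 + l{\left(h{\left(\frac{14}{-10} - \frac{10}{-9} \right)} \right)} = -56572 + \frac{10 \left(-337 + \left(\frac{14}{-10} - \frac{10}{-9}\right)\right)}{-204 + \left(\frac{14}{-10} - \frac{10}{-9}\right)} = -56572 + \frac{10 \left(-337 + \left(14 \left(- \frac{1}{10}\right) - - \frac{10}{9}\right)\right)}{-204 + \left(14 \left(- \frac{1}{10}\right) - - \frac{10}{9}\right)} = -56572 + \frac{10 \left(-337 + \left(- \frac{7}{5} + \frac{10}{9}\right)\right)}{-204 + \left(- \frac{7}{5} + \frac{10}{9}\right)} = -56572 + \frac{10 \left(-337 - \frac{13}{45}\right)}{-204 - \frac{13}{45}} = -56572 + 10 \frac{1}{- \frac{9193}{45}} \left(- \frac{15178}{45}\right) = -56572 + 10 \left(- \frac{45}{9193}\right) \left(- \frac{15178}{45}\right) = -56572 + \frac{151780}{9193} = - \frac{519914616}{9193}$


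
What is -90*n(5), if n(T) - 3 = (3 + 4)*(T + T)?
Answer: -6570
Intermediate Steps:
n(T) = 3 + 14*T (n(T) = 3 + (3 + 4)*(T + T) = 3 + 7*(2*T) = 3 + 14*T)
-90*n(5) = -90*(3 + 14*5) = -90*(3 + 70) = -90*73 = -6570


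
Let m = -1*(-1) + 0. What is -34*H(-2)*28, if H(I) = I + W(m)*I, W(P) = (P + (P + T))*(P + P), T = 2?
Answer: 17136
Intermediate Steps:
m = 1 (m = 1 + 0 = 1)
W(P) = 2*P*(2 + 2*P) (W(P) = (P + (P + 2))*(P + P) = (P + (2 + P))*(2*P) = (2 + 2*P)*(2*P) = 2*P*(2 + 2*P))
H(I) = 9*I (H(I) = I + (4*1*(1 + 1))*I = I + (4*1*2)*I = I + 8*I = 9*I)
-34*H(-2)*28 = -306*(-2)*28 = -34*(-18)*28 = 612*28 = 17136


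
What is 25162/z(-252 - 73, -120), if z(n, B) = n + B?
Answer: -25162/445 ≈ -56.544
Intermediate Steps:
z(n, B) = B + n
25162/z(-252 - 73, -120) = 25162/(-120 + (-252 - 73)) = 25162/(-120 - 325) = 25162/(-445) = 25162*(-1/445) = -25162/445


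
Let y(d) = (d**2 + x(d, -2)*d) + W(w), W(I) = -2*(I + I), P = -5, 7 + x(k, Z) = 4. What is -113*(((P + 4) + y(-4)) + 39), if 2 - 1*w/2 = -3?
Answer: -2938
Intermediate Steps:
w = 10 (w = 4 - 2*(-3) = 4 + 6 = 10)
x(k, Z) = -3 (x(k, Z) = -7 + 4 = -3)
W(I) = -4*I
y(d) = -40 + d**2 - 3*d (y(d) = (d**2 - 3*d) - 4*10 = (d**2 - 3*d) - 40 = -40 + d**2 - 3*d)
-113*(((P + 4) + y(-4)) + 39) = -113*(((-5 + 4) + (-40 + (-4)**2 - 3*(-4))) + 39) = -113*((-1 + (-40 + 16 + 12)) + 39) = -113*((-1 - 12) + 39) = -113*(-13 + 39) = -113*26 = -2938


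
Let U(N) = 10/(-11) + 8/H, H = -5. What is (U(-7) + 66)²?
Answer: 12194064/3025 ≈ 4031.1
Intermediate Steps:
U(N) = -138/55 (U(N) = 10/(-11) + 8/(-5) = 10*(-1/11) + 8*(-⅕) = -10/11 - 8/5 = -138/55)
(U(-7) + 66)² = (-138/55 + 66)² = (3492/55)² = 12194064/3025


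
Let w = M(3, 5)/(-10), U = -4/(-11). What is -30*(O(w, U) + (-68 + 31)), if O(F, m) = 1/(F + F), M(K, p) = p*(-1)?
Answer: 1080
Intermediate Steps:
M(K, p) = -p
U = 4/11 (U = -4*(-1/11) = 4/11 ≈ 0.36364)
w = ½ (w = -1*5/(-10) = -5*(-⅒) = ½ ≈ 0.50000)
O(F, m) = 1/(2*F)
-30*(O(w, U) + (-68 + 31)) = -30*(1/(2*(½)) + (-68 + 31)) = -30*((½)*2 - 37) = -30*(1 - 37) = -30*(-36) = 1080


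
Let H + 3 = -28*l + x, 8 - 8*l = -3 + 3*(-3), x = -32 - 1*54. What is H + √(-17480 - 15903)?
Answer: -159 + I*√33383 ≈ -159.0 + 182.71*I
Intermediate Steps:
x = -86 (x = -32 - 54 = -86)
l = 5/2 (l = 1 - (-3 + 3*(-3))/8 = 1 - (-3 - 9)/8 = 1 - ⅛*(-12) = 1 + 3/2 = 5/2 ≈ 2.5000)
H = -159 (H = -3 + (-28*5/2 - 86) = -3 + (-70 - 86) = -3 - 156 = -159)
H + √(-17480 - 15903) = -159 + √(-17480 - 15903) = -159 + √(-33383) = -159 + I*√33383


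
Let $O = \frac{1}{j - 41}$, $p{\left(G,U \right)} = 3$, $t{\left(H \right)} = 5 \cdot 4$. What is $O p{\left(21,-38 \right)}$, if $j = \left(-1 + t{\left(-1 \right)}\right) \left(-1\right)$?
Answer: $- \frac{1}{20} \approx -0.05$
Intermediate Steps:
$t{\left(H \right)} = 20$
$j = -19$ ($j = \left(-1 + 20\right) \left(-1\right) = 19 \left(-1\right) = -19$)
$O = - \frac{1}{60}$ ($O = \frac{1}{-19 - 41} = \frac{1}{-60} = - \frac{1}{60} \approx -0.016667$)
$O p{\left(21,-38 \right)} = \left(- \frac{1}{60}\right) 3 = - \frac{1}{20}$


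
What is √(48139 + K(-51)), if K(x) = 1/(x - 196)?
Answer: 6*√81580889/247 ≈ 219.41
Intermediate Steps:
K(x) = 1/(-196 + x)
√(48139 + K(-51)) = √(48139 + 1/(-196 - 51)) = √(48139 + 1/(-247)) = √(48139 - 1/247) = √(11890332/247) = 6*√81580889/247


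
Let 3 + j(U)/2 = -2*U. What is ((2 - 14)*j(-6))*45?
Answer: -9720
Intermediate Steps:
j(U) = -6 - 4*U (j(U) = -6 + 2*(-2*U) = -6 - 4*U)
((2 - 14)*j(-6))*45 = ((2 - 14)*(-6 - 4*(-6)))*45 = -12*(-6 + 24)*45 = -12*18*45 = -216*45 = -9720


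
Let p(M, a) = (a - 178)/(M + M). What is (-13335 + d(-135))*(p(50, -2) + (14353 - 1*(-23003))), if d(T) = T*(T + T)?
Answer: 863442333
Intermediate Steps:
p(M, a) = (-178 + a)/(2*M) (p(M, a) = (-178 + a)/((2*M)) = (-178 + a)*(1/(2*M)) = (-178 + a)/(2*M))
d(T) = 2*T² (d(T) = T*(2*T) = 2*T²)
(-13335 + d(-135))*(p(50, -2) + (14353 - 1*(-23003))) = (-13335 + 2*(-135)²)*((½)*(-178 - 2)/50 + (14353 - 1*(-23003))) = (-13335 + 2*18225)*((½)*(1/50)*(-180) + (14353 + 23003)) = (-13335 + 36450)*(-9/5 + 37356) = 23115*(186771/5) = 863442333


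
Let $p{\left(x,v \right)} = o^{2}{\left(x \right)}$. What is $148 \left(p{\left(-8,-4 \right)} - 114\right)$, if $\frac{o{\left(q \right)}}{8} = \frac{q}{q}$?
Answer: $-7400$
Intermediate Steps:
$o{\left(q \right)} = 8$ ($o{\left(q \right)} = 8 \frac{q}{q} = 8 \cdot 1 = 8$)
$p{\left(x,v \right)} = 64$ ($p{\left(x,v \right)} = 8^{2} = 64$)
$148 \left(p{\left(-8,-4 \right)} - 114\right) = 148 \left(64 - 114\right) = 148 \left(-50\right) = -7400$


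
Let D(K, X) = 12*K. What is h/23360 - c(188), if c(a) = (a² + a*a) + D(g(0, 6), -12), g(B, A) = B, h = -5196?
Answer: -412819219/5840 ≈ -70688.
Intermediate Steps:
c(a) = 2*a² (c(a) = (a² + a*a) + 12*0 = (a² + a²) + 0 = 2*a² + 0 = 2*a²)
h/23360 - c(188) = -5196/23360 - 2*188² = -5196*1/23360 - 2*35344 = -1299/5840 - 1*70688 = -1299/5840 - 70688 = -412819219/5840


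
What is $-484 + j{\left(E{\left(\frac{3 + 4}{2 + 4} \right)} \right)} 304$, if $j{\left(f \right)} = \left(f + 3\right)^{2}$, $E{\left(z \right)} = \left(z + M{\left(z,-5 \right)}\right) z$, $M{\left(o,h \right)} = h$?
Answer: $\frac{14167}{81} \approx 174.9$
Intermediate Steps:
$E{\left(z \right)} = z \left(-5 + z\right)$ ($E{\left(z \right)} = \left(z - 5\right) z = \left(-5 + z\right) z = z \left(-5 + z\right)$)
$j{\left(f \right)} = \left(3 + f\right)^{2}$
$-484 + j{\left(E{\left(\frac{3 + 4}{2 + 4} \right)} \right)} 304 = -484 + \left(3 + \frac{3 + 4}{2 + 4} \left(-5 + \frac{3 + 4}{2 + 4}\right)\right)^{2} \cdot 304 = -484 + \left(3 + \frac{7}{6} \left(-5 + \frac{7}{6}\right)\right)^{2} \cdot 304 = -484 + \left(3 + 7 \cdot \frac{1}{6} \left(-5 + 7 \cdot \frac{1}{6}\right)\right)^{2} \cdot 304 = -484 + \left(3 + \frac{7 \left(-5 + \frac{7}{6}\right)}{6}\right)^{2} \cdot 304 = -484 + \left(3 + \frac{7}{6} \left(- \frac{23}{6}\right)\right)^{2} \cdot 304 = -484 + \left(3 - \frac{161}{36}\right)^{2} \cdot 304 = -484 + \left(- \frac{53}{36}\right)^{2} \cdot 304 = -484 + \frac{2809}{1296} \cdot 304 = -484 + \frac{53371}{81} = \frac{14167}{81}$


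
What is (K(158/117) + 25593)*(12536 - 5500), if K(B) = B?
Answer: 21069576404/117 ≈ 1.8008e+8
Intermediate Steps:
(K(158/117) + 25593)*(12536 - 5500) = (158/117 + 25593)*(12536 - 5500) = (158*(1/117) + 25593)*7036 = (158/117 + 25593)*7036 = (2994539/117)*7036 = 21069576404/117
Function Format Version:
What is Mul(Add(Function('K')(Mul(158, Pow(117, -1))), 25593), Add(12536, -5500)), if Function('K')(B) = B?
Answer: Rational(21069576404, 117) ≈ 1.8008e+8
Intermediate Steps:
Mul(Add(Function('K')(Mul(158, Pow(117, -1))), 25593), Add(12536, -5500)) = Mul(Add(Mul(158, Pow(117, -1)), 25593), Add(12536, -5500)) = Mul(Add(Mul(158, Rational(1, 117)), 25593), 7036) = Mul(Add(Rational(158, 117), 25593), 7036) = Mul(Rational(2994539, 117), 7036) = Rational(21069576404, 117)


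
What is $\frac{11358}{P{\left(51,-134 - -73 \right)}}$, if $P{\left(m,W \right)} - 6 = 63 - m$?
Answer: $631$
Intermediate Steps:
$P{\left(m,W \right)} = 69 - m$ ($P{\left(m,W \right)} = 6 - \left(-63 + m\right) = 69 - m$)
$\frac{11358}{P{\left(51,-134 - -73 \right)}} = \frac{11358}{69 - 51} = \frac{11358}{18} = 11358 \cdot \frac{1}{18} = 631$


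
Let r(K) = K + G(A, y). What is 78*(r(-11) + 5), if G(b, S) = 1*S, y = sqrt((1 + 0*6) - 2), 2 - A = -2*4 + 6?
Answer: -468 + 78*I ≈ -468.0 + 78.0*I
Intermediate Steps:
A = 4 (A = 2 - (-2*4 + 6) = 2 - (-8 + 6) = 2 - 1*(-2) = 2 + 2 = 4)
y = I (y = sqrt((1 + 0) - 2) = sqrt(1 - 2) = sqrt(-1) = I ≈ 1.0*I)
G(b, S) = S
r(K) = I + K (r(K) = K + I = I + K)
78*(r(-11) + 5) = 78*((I - 11) + 5) = 78*((-11 + I) + 5) = 78*(-6 + I) = -468 + 78*I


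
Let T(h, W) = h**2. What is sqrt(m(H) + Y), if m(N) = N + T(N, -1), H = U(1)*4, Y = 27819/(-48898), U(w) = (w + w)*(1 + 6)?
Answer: sqrt(7630757684106)/48898 ≈ 56.493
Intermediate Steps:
U(w) = 14*w (U(w) = (2*w)*7 = 14*w)
Y = -27819/48898 (Y = 27819*(-1/48898) = -27819/48898 ≈ -0.56892)
H = 56 (H = (14*1)*4 = 14*4 = 56)
m(N) = N + N**2
sqrt(m(H) + Y) = sqrt(56*(1 + 56) - 27819/48898) = sqrt(56*57 - 27819/48898) = sqrt(3192 - 27819/48898) = sqrt(156054597/48898) = sqrt(7630757684106)/48898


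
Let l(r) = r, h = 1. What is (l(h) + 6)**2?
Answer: 49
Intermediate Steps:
(l(h) + 6)**2 = (1 + 6)**2 = 7**2 = 49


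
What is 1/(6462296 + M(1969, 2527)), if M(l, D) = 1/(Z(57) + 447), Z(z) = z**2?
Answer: 3696/23884646017 ≈ 1.5474e-7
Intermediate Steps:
M(l, D) = 1/3696 (M(l, D) = 1/(57**2 + 447) = 1/(3249 + 447) = 1/3696)
1/(6462296 + M(1969, 2527)) = 1/(6462296 + 1/3696) = 1/(23884646017/3696) = 3696/23884646017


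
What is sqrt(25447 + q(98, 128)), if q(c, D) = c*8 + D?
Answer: sqrt(26359) ≈ 162.35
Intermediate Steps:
q(c, D) = D + 8*c (q(c, D) = 8*c + D = D + 8*c)
sqrt(25447 + q(98, 128)) = sqrt(25447 + (128 + 8*98)) = sqrt(25447 + (128 + 784)) = sqrt(25447 + 912) = sqrt(26359)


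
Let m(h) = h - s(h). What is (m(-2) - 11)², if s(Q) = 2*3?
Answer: 361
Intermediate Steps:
s(Q) = 6
m(h) = -6 + h (m(h) = h - 1*6 = h - 6 = -6 + h)
(m(-2) - 11)² = ((-6 - 2) - 11)² = (-8 - 11)² = (-19)² = 361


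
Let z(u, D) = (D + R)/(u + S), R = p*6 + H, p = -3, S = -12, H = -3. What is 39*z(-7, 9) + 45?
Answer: 1323/19 ≈ 69.632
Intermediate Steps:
R = -21 (R = -3*6 - 3 = -18 - 3 = -21)
z(u, D) = (-21 + D)/(-12 + u) (z(u, D) = (D - 21)/(u - 12) = (-21 + D)/(-12 + u))
39*z(-7, 9) + 45 = 39*((-21 + 9)/(-12 - 7)) + 45 = 39*(-12/(-19)) + 45 = 39*(-1/19*(-12)) + 45 = 39*(12/19) + 45 = 468/19 + 45 = 1323/19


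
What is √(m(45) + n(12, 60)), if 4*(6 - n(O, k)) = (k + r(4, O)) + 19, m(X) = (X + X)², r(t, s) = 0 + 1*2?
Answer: √32343/2 ≈ 89.921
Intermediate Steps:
r(t, s) = 2 (r(t, s) = 0 + 2 = 2)
m(X) = 4*X² (m(X) = (2*X)² = 4*X²)
n(O, k) = ¾ - k/4 (n(O, k) = 6 - ((k + 2) + 19)/4 = 6 - ((2 + k) + 19)/4 = 6 - (21 + k)/4 = 6 + (-21/4 - k/4) = ¾ - k/4)
√(m(45) + n(12, 60)) = √(4*45² + (¾ - ¼*60)) = √(4*2025 + (¾ - 15)) = √(8100 - 57/4) = √(32343/4) = √32343/2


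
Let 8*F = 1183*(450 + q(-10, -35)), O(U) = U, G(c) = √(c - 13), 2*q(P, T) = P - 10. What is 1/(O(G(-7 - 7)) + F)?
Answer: 65065/4233454252 - 3*I*√3/4233454252 ≈ 1.5369e-5 - 1.2274e-9*I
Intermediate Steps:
q(P, T) = -5 + P/2 (q(P, T) = (P - 10)/2 = (-10 + P)/2 = -5 + P/2)
G(c) = √(-13 + c)
F = 65065 (F = (1183*(450 + (-5 + (½)*(-10))))/8 = (1183*(450 + (-5 - 5)))/8 = (1183*(450 - 10))/8 = (1183*440)/8 = (⅛)*520520 = 65065)
1/(O(G(-7 - 7)) + F) = 1/(√(-13 + (-7 - 7)) + 65065) = 1/(√(-13 - 14) + 65065) = 1/(√(-27) + 65065) = 1/(3*I*√3 + 65065) = 1/(65065 + 3*I*√3)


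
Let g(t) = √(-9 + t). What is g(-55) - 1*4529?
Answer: -4529 + 8*I ≈ -4529.0 + 8.0*I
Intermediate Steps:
g(-55) - 1*4529 = √(-9 - 55) - 1*4529 = √(-64) - 4529 = 8*I - 4529 = -4529 + 8*I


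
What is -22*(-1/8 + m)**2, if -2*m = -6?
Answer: -5819/32 ≈ -181.84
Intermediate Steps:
m = 3 (m = -1/2*(-6) = 3)
-22*(-1/8 + m)**2 = -22*(-1/8 + 3)**2 = -22*(23/8)**2 = -22*529/64 = -5819/32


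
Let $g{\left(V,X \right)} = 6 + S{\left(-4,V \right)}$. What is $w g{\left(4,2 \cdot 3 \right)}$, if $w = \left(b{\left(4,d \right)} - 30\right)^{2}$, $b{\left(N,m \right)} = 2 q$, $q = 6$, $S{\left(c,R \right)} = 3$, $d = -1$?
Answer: $2916$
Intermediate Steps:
$b{\left(N,m \right)} = 12$ ($b{\left(N,m \right)} = 2 \cdot 6 = 12$)
$g{\left(V,X \right)} = 9$ ($g{\left(V,X \right)} = 6 + 3 = 9$)
$w = 324$ ($w = \left(12 - 30\right)^{2} = \left(-18\right)^{2} = 324$)
$w g{\left(4,2 \cdot 3 \right)} = 324 \cdot 9 = 2916$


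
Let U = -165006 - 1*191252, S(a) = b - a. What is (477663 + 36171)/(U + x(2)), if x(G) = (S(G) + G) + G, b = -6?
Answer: -85639/59377 ≈ -1.4423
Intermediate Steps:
S(a) = -6 - a
x(G) = -6 + G (x(G) = ((-6 - G) + G) + G = -6 + G)
U = -356258 (U = -165006 - 191252 = -356258)
(477663 + 36171)/(U + x(2)) = (477663 + 36171)/(-356258 + (-6 + 2)) = 513834/(-356258 - 4) = 513834/(-356262) = 513834*(-1/356262) = -85639/59377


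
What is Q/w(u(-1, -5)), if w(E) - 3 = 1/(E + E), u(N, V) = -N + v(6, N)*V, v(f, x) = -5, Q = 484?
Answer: 25168/157 ≈ 160.31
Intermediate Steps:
u(N, V) = -N - 5*V
w(E) = 3 + 1/(2*E) (w(E) = 3 + 1/(E + E) = 3 + 1/(2*E))
Q/w(u(-1, -5)) = 484/(3 + 1/(2*(-1*(-1) - 5*(-5)))) = 484/(3 + 1/(2*(1 + 25))) = 484/(3 + (½)/26) = 484/(3 + (½)*(1/26)) = 484/(3 + 1/52) = 484/(157/52) = 484*(52/157) = 25168/157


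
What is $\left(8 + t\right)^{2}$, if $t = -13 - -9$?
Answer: $16$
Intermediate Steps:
$t = -4$ ($t = -13 + 9 = -4$)
$\left(8 + t\right)^{2} = \left(8 - 4\right)^{2} = 4^{2} = 16$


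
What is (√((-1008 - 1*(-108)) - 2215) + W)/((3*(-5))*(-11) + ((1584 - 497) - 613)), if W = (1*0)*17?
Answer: I*√3115/639 ≈ 0.087343*I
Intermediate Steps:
W = 0 (W = 0*17 = 0)
(√((-1008 - 1*(-108)) - 2215) + W)/((3*(-5))*(-11) + ((1584 - 497) - 613)) = (√((-1008 - 1*(-108)) - 2215) + 0)/((3*(-5))*(-11) + ((1584 - 497) - 613)) = (√((-1008 + 108) - 2215) + 0)/(-15*(-11) + (1087 - 613)) = (√(-900 - 2215) + 0)/(165 + 474) = (√(-3115) + 0)/639 = (I*√3115 + 0)*(1/639) = (I*√3115)*(1/639) = I*√3115/639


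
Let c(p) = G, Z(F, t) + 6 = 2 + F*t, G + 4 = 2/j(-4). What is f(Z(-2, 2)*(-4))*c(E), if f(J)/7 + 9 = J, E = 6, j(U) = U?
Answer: -1449/2 ≈ -724.50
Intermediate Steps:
G = -9/2 (G = -4 + 2/(-4) = -4 + 2*(-1/4) = -4 - 1/2 = -9/2 ≈ -4.5000)
Z(F, t) = -4 + F*t (Z(F, t) = -6 + (2 + F*t) = -4 + F*t)
c(p) = -9/2
f(J) = -63 + 7*J
f(Z(-2, 2)*(-4))*c(E) = (-63 + 7*((-4 - 2*2)*(-4)))*(-9/2) = (-63 + 7*((-4 - 4)*(-4)))*(-9/2) = (-63 + 7*(-8*(-4)))*(-9/2) = (-63 + 7*32)*(-9/2) = (-63 + 224)*(-9/2) = 161*(-9/2) = -1449/2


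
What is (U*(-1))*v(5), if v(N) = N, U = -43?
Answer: 215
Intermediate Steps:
(U*(-1))*v(5) = -43*(-1)*5 = 43*5 = 215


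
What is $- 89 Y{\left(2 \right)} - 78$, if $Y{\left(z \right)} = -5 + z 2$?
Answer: $11$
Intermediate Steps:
$Y{\left(z \right)} = -5 + 2 z$
$- 89 Y{\left(2 \right)} - 78 = - 89 \left(-5 + 2 \cdot 2\right) - 78 = - 89 \left(-5 + 4\right) - 78 = \left(-89\right) \left(-1\right) - 78 = 89 - 78 = 11$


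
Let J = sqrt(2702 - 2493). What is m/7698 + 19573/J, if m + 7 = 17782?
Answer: 5925/2566 + 19573*sqrt(209)/209 ≈ 1356.2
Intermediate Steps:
m = 17775 (m = -7 + 17782 = 17775)
J = sqrt(209) ≈ 14.457
m/7698 + 19573/J = 17775/7698 + 19573/(sqrt(209)) = 17775*(1/7698) + 19573*(sqrt(209)/209) = 5925/2566 + 19573*sqrt(209)/209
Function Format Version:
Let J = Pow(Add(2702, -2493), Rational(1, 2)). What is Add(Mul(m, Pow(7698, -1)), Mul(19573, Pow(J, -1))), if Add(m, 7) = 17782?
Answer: Add(Rational(5925, 2566), Mul(Rational(19573, 209), Pow(209, Rational(1, 2)))) ≈ 1356.2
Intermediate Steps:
m = 17775 (m = Add(-7, 17782) = 17775)
J = Pow(209, Rational(1, 2)) ≈ 14.457
Add(Mul(m, Pow(7698, -1)), Mul(19573, Pow(J, -1))) = Add(Mul(17775, Pow(7698, -1)), Mul(19573, Pow(Pow(209, Rational(1, 2)), -1))) = Add(Mul(17775, Rational(1, 7698)), Mul(19573, Mul(Rational(1, 209), Pow(209, Rational(1, 2))))) = Add(Rational(5925, 2566), Mul(Rational(19573, 209), Pow(209, Rational(1, 2))))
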